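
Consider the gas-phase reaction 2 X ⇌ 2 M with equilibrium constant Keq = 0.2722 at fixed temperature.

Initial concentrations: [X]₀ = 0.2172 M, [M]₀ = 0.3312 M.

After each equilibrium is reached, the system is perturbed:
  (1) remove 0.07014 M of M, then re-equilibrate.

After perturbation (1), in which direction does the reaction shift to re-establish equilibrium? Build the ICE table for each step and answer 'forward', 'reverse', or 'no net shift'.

Direction: forward

Q₀ = 2.325 vs Keq = 0.2722 ⇒ Q>K, reverse
Step 1:
                   X          M
  Initial     0.2172     0.3312
  Change      0.1432    -0.1432
  Equil       0.3604      0.188
  solve Keq expr → x = -0.07159; check Q = 0.2722
Then remove 0.07014 M of M.
Step 2:
                   X          M
  Initial     0.3604     0.1179
  Change    -0.04609    0.04609
  Equil       0.3143      0.164
  solve Keq expr → x = 0.02305; check Q = 0.2722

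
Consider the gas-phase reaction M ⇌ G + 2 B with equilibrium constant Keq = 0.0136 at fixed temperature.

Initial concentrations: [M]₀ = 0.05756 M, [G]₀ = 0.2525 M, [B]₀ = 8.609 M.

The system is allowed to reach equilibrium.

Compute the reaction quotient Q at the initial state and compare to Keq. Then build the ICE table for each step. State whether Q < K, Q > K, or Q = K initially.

Q₀ = 325.1; Q > K (proceeds reverse)

Q₀ = 325.1 vs Keq = 0.0136 ⇒ Q>K, reverse
Step 1:
                    M           G           B
  Initial     0.05756      0.2525       8.609
  Change       0.2524     -0.2524     -0.5049
  Equil          0.31  6.4192e-05       8.104
  solve Keq expr → x = -0.2524; check Q = 0.0136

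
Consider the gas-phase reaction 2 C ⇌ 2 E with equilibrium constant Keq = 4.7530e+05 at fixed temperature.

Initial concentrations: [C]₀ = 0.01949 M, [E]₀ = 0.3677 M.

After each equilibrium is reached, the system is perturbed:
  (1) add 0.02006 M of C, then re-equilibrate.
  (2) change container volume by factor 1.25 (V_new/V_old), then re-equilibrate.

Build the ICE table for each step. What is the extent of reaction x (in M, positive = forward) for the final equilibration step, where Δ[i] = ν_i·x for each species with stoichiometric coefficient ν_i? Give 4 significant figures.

x = 0 M

Q₀ = 355.9 vs Keq = 4.7530e+05 ⇒ Q<K, forward
Step 1:
                  C         E
  Initial   0.01949    0.3677
  Change   -0.01893   0.01893
  Equil   5.6080e-04    0.3866
  solve Keq expr → x = 0.009465; check Q = 4.7530e+05
Then add 0.02006 M of C.
Step 2:
                  C         E
  Initial   0.02062    0.3866
  Change   -0.02003   0.02003
  Equil   5.8986e-04    0.4067
  solve Keq expr → x = 0.01002; check Q = 4.7530e+05
Then change container volume by factor 1.25 (V_new/V_old).
Step 3:
                  C         E
  Initial 4.7189e-04    0.3253
  Change          0         0
  Equil   4.7189e-04    0.3253
  solve Keq expr → x = 0; check Q = 4.7530e+05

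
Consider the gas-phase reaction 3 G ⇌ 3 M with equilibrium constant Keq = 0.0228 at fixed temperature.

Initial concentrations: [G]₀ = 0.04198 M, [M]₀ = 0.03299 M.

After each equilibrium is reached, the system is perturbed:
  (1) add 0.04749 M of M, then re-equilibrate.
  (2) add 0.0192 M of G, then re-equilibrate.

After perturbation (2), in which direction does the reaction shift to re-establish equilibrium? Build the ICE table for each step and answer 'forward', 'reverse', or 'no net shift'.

Direction: forward

Q₀ = 0.4853 vs Keq = 0.0228 ⇒ Q>K, reverse
Step 1:
                    G           M
  Initial     0.04198     0.03299
  Change      0.01643    -0.01643
  Equil       0.05841     0.01656
  solve Keq expr → x = -0.005476; check Q = 0.0228
Then add 0.04749 M of M.
Step 2:
                    G           M
  Initial     0.05841     0.06405
  Change        0.037      -0.037
  Equil       0.09541     0.02705
  solve Keq expr → x = -0.01233; check Q = 0.0228
Then add 0.0192 M of G.
Step 3:
                    G           M
  Initial      0.1146     0.02705
  Change    -0.004242    0.004242
  Equil        0.1104      0.0313
  solve Keq expr → x = 0.001414; check Q = 0.0228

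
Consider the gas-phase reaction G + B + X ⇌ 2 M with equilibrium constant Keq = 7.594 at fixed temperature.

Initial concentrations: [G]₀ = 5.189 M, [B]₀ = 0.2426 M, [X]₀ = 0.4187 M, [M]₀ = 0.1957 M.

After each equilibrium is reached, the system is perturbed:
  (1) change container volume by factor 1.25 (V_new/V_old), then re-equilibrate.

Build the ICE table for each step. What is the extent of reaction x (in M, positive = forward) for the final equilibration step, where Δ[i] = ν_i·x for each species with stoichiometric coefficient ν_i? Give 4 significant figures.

Q₀ = 0.07266 vs Keq = 7.594 ⇒ Q<K, forward
Step 1:
                    G           B           X           M
  Initial       5.189      0.2426      0.4187      0.1957
  Change      -0.1998     -0.1998     -0.1998      0.3997
  Equil         4.989     0.04275      0.2189      0.5954
  solve Keq expr → x = 0.1998; check Q = 7.594
Then change container volume by factor 1.25 (V_new/V_old).
Step 2:
                    G           B           X           M
  Initial       3.991      0.0342      0.1751      0.4763
  Change     0.005373    0.005373    0.005373    -0.01075
  Equil         3.997     0.03958      0.1805      0.4656
  solve Keq expr → x = -0.005373; check Q = 7.594

x = -0.005373 M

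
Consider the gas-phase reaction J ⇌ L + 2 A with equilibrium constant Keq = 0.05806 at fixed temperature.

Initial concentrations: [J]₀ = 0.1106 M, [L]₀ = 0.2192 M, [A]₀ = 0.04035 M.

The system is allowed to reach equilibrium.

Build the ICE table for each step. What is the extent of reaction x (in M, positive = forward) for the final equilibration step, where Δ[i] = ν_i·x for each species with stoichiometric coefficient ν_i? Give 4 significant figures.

x = 0.04172 M

Q₀ = 0.003227 vs Keq = 0.05806 ⇒ Q<K, forward
Step 1:
                  J         L         A
  Initial    0.1106    0.2192   0.04035
  Change   -0.04172   0.04172   0.08345
  Equil     0.06888    0.2609    0.1238
  solve Keq expr → x = 0.04172; check Q = 0.05806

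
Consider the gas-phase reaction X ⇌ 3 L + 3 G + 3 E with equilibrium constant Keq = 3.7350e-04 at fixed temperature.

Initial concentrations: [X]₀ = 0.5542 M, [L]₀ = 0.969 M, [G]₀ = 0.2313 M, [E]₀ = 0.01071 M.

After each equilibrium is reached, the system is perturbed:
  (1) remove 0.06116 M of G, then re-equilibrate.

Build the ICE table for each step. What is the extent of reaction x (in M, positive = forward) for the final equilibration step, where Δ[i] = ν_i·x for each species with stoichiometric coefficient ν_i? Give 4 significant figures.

Q₀ = 2.4957e-08 vs Keq = 3.7350e-04 ⇒ Q<K, forward
Step 1:
                    X           L           G           E
  I            0.5542       0.969      0.2313     0.01071
  C          -0.04425      0.1327      0.1327      0.1327
  E              0.51       1.102       0.364      0.1435
  solve Keq expr → x = 0.04425; check Q = 3.7350e-04
Then remove 0.06116 M of G.
Step 2:
                    X           L           G           E
  I              0.51       1.102      0.3029      0.1435
  C         -0.005612     0.01684     0.01684     0.01684
  E            0.5043       1.119      0.3197      0.1603
  solve Keq expr → x = 0.005612; check Q = 3.7350e-04

x = 0.005612 M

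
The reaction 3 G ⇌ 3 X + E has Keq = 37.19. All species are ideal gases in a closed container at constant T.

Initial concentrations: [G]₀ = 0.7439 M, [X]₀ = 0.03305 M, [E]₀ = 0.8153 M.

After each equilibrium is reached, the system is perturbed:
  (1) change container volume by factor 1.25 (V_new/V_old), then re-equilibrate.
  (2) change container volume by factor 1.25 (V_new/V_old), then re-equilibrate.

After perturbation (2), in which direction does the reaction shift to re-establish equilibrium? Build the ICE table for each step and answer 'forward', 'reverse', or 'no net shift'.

Q₀ = 7.1497e-05 vs Keq = 37.19 ⇒ Q<K, forward
Step 1:
                   G          X          E
  init        0.7439    0.03305     0.8153
  Δ          -0.5646     0.5646     0.1882
  eq          0.1793     0.5977      1.004
  solve Keq expr → x = 0.1882; check Q = 37.19
Then change container volume by factor 1.25 (V_new/V_old).
Step 2:
                   G          X          E
  init        0.1434     0.4781     0.8028
  Δ        -0.007925   0.007925   0.002642
  eq          0.1355     0.4861     0.8055
  solve Keq expr → x = 0.002642; check Q = 37.19
Then change container volume by factor 1.25 (V_new/V_old).
Step 3:
                   G          X          E
  init        0.1084     0.3889     0.6444
  Δ        -0.006087   0.006087   0.002029
  eq          0.1023     0.3949     0.6464
  solve Keq expr → x = 0.002029; check Q = 37.19

Direction: forward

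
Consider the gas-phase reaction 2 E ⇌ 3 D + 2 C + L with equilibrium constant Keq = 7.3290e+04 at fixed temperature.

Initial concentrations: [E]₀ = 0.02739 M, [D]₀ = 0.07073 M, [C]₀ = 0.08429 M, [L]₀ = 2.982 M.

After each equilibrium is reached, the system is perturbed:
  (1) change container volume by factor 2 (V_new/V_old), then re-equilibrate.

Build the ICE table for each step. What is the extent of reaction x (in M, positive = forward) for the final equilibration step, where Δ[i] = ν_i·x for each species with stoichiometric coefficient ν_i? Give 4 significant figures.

Q₀ = 0.009993 vs Keq = 7.3290e+04 ⇒ Q<K, forward
Step 1:
                    E           D           C           L
  I           0.02739     0.07073     0.08429       2.982
  C          -0.02736     0.04104     0.02736     0.01368
  E        2.6676e-05      0.1118      0.1117       2.996
  solve Keq expr → x = 0.01368; check Q = 7.3290e+04
Then change container volume by factor 2 (V_new/V_old).
Step 2:
                    E           D           C           L
  I        1.3338e-05     0.05589     0.05583       1.498
  C       -1.0001e-05  1.5002e-05  1.0001e-05  5.0007e-06
  E        3.3364e-06      0.0559     0.05584       1.498
  solve Keq expr → x = 5.0007e-06; check Q = 7.3290e+04

x = 5.0007e-06 M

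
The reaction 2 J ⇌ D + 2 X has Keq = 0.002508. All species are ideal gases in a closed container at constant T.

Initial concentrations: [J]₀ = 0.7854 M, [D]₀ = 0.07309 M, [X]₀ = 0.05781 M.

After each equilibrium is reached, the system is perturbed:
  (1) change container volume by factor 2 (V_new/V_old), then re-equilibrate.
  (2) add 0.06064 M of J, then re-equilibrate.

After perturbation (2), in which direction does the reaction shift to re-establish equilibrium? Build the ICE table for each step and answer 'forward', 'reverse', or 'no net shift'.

Q₀ = 3.9599e-04 vs Keq = 0.002508 ⇒ Q<K, forward
Step 1:
                  J         D         X
  I          0.7854   0.07309   0.05781
  C        -0.05675   0.02837   0.05675
  E          0.7287    0.1015    0.1146
  solve Keq expr → x = 0.02837; check Q = 0.002508
Then change container volume by factor 2 (V_new/V_old).
Step 2:
                  J         D         X
  I          0.3643   0.05073   0.05728
  C        -0.01514  0.007571   0.01514
  E          0.3492    0.0583   0.07242
  solve Keq expr → x = 0.007571; check Q = 0.002508
Then add 0.06064 M of J.
Step 3:
                  J         D         X
  I          0.4098    0.0583   0.07242
  C        -0.00813  0.004065   0.00813
  E          0.4017   0.06237   0.08055
  solve Keq expr → x = 0.004065; check Q = 0.002508

Direction: forward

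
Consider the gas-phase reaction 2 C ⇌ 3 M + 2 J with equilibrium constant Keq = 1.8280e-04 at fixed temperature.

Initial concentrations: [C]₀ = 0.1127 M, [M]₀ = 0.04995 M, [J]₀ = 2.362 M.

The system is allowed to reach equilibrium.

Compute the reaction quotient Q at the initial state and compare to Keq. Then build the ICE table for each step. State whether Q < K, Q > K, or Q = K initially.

Q₀ = 0.05474; Q > K (proceeds reverse)

Q₀ = 0.05474 vs Keq = 1.8280e-04 ⇒ Q>K, reverse
Step 1:
                  C         M         J
  Initial    0.1127   0.04995     2.362
  Change     0.0275  -0.04125   -0.0275
  Equil      0.1402  0.008703     2.335
  solve Keq expr → x = -0.01375; check Q = 1.8280e-04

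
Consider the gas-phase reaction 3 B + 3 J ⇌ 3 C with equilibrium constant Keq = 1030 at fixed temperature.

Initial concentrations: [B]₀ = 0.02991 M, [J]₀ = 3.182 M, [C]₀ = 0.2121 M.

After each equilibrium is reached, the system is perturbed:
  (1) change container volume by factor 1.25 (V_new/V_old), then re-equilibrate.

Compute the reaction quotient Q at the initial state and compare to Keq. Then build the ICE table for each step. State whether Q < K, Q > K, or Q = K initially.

Q₀ = 11.07; Q < K (proceeds forward)

Q₀ = 11.07 vs Keq = 1030 ⇒ Q<K, forward
Step 1:
                   B          J          C
  Initial    0.02991      3.182     0.2121
  Change    -0.02256   -0.02256    0.02256
  Equil     0.007354      3.159     0.2347
  solve Keq expr → x = 0.007519; check Q = 1030
Then change container volume by factor 1.25 (V_new/V_old).
Step 2:
                   B          J          C
  Initial   0.005883      2.528     0.1877
  Change    0.001411   0.001411  -0.001411
  Equil     0.007295      2.529     0.1863
  solve Keq expr → x = -4.7050e-04; check Q = 1030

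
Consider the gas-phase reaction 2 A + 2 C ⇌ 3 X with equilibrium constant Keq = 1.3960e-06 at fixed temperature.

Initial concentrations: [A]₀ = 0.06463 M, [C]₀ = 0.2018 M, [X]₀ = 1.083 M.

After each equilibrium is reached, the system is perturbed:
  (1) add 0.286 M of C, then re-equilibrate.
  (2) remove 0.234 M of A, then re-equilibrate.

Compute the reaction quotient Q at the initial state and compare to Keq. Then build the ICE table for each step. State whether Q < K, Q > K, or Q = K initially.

Q₀ = 7467; Q > K (proceeds reverse)

Q₀ = 7467 vs Keq = 1.3960e-06 ⇒ Q>K, reverse
Step 1:
                    A           C           X
  I           0.06463      0.2018       1.083
  C             0.716       0.716      -1.074
  E            0.7807      0.9178    0.008949
  solve Keq expr → x = -0.358; check Q = 1.3960e-06
Then add 0.286 M of C.
Step 2:
                    A           C           X
  I            0.7807       1.204    0.008949
  C         -0.001171   -0.001171    0.001756
  E            0.7795       1.203     0.01071
  solve Keq expr → x = 5.8539e-04; check Q = 1.3960e-06
Then remove 0.234 M of A.
Step 3:
                    A           C           X
  I            0.5455       1.203     0.01071
  C          0.001496    0.001496   -0.002245
  E             0.547       1.204    0.008461
  solve Keq expr → x = -7.4822e-04; check Q = 1.3960e-06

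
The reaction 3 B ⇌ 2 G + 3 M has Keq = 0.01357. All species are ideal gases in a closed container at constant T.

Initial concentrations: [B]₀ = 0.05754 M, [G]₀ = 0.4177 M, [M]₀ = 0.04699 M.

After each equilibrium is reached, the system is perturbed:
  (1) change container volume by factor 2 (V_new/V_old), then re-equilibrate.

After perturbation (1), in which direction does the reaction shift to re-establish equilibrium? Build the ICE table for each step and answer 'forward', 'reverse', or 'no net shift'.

Q₀ = 0.09502 vs Keq = 0.01357 ⇒ Q>K, reverse
Step 1:
                    B           G           M
  init        0.05754      0.4177     0.04699
  Δ           0.01536    -0.01024    -0.01536
  eq           0.0729      0.4075     0.03163
  solve Keq expr → x = -0.005118; check Q = 0.01357
Then change container volume by factor 2 (V_new/V_old).
Step 2:
                    B           G           M
  init        0.03645      0.2037     0.01582
  Δ         -0.005355     0.00357    0.005355
  eq          0.03109      0.2073     0.02117
  solve Keq expr → x = 0.001785; check Q = 0.01357

Direction: forward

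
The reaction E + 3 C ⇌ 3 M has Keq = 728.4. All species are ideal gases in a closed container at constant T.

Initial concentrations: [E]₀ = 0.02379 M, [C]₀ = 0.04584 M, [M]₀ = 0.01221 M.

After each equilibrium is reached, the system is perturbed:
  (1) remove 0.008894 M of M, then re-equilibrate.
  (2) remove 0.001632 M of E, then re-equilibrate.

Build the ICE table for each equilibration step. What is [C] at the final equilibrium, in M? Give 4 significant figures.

Q₀ = 0.7944 vs Keq = 728.4 ⇒ Q<K, forward
Step 1:
                  E         C         M
  I         0.02379   0.04584   0.01221
  C       -0.009228  -0.02768   0.02768
  E         0.01456   0.01816   0.03989
  solve Keq expr → x = 0.009228; check Q = 728.4
Then remove 0.008894 M of M.
Step 2:
                  E         C         M
  I         0.01456   0.01816     0.031
  C       -8.5590e-04 -0.002568  0.002568
  E         0.01371   0.01559   0.03357
  solve Keq expr → x = 8.5590e-04; check Q = 728.4
Then remove 0.001632 M of E.
Step 3:
                  E         C         M
  I         0.01207   0.01559   0.03357
  C       1.3751e-04 4.1252e-04 -4.1252e-04
  E         0.01221     0.016   0.03315
  solve Keq expr → x = -1.3751e-04; check Q = 728.4

[C]_eq = 0.016 M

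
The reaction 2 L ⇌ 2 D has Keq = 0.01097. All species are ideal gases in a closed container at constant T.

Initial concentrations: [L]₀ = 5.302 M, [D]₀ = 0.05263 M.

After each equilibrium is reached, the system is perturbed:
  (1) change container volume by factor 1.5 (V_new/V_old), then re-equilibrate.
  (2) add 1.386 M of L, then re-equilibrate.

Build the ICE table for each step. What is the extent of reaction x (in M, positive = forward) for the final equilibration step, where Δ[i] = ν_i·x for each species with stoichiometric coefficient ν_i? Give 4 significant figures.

x = 0.0657 M

Q₀ = 9.8534e-05 vs Keq = 0.01097 ⇒ Q<K, forward
Step 1:
                   L          D
  Initial      5.302    0.05263
  Change      -0.455      0.455
  Equil        4.847     0.5077
  solve Keq expr → x = 0.2275; check Q = 0.01097
Then change container volume by factor 1.5 (V_new/V_old).
Step 2:
                   L          D
  Initial      3.231     0.3384
  Change           0          0
  Equil        3.231     0.3384
  solve Keq expr → x = 0; check Q = 0.01097
Then add 1.386 M of L.
Step 3:
                   L          D
  Initial      4.617     0.3384
  Change     -0.1314     0.1314
  Equil        4.486     0.4698
  solve Keq expr → x = 0.0657; check Q = 0.01097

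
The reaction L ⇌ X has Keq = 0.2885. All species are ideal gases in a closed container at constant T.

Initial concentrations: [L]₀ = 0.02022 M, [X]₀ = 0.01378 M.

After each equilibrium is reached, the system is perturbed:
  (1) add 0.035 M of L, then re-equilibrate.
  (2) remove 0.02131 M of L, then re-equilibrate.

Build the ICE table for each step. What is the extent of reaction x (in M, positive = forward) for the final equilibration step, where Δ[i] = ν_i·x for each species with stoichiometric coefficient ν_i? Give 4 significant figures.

x = -0.004771 M

Q₀ = 0.6815 vs Keq = 0.2885 ⇒ Q>K, reverse
Step 1:
                  L         X
  I         0.02022   0.01378
  C        0.006167 -0.006167
  E         0.02639  0.007613
  solve Keq expr → x = -0.006167; check Q = 0.2885
Then add 0.035 M of L.
Step 2:
                  L         X
  I         0.06139  0.007613
  C       -0.007837  0.007837
  E         0.05355   0.01545
  solve Keq expr → x = 0.007837; check Q = 0.2885
Then remove 0.02131 M of L.
Step 3:
                  L         X
  I         0.03224   0.01545
  C        0.004771 -0.004771
  E         0.03701   0.01068
  solve Keq expr → x = -0.004771; check Q = 0.2885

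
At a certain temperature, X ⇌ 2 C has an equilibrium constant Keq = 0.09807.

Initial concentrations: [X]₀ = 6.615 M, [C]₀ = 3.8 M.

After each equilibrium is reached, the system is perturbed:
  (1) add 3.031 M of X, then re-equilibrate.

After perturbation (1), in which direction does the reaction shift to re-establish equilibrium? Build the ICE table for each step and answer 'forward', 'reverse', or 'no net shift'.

Direction: forward

Q₀ = 2.183 vs Keq = 0.09807 ⇒ Q>K, reverse
Step 1:
                    X           C
  Initial       6.615         3.8
  Change        1.455       -2.91
  Equil          8.07      0.8896
  solve Keq expr → x = -1.455; check Q = 0.09807
Then add 3.031 M of X.
Step 2:
                    X           C
  Initial        11.1      0.8896
  Change     -0.07512      0.1502
  Equil         11.03        1.04
  solve Keq expr → x = 0.07512; check Q = 0.09807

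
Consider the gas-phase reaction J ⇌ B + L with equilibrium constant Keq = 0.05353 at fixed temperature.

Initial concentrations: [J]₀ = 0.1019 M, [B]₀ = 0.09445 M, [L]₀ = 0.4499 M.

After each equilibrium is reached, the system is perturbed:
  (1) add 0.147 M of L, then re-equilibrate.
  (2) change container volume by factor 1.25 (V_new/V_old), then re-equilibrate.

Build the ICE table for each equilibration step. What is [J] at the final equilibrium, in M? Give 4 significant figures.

Q₀ = 0.417 vs Keq = 0.05353 ⇒ Q>K, reverse
Step 1:
                   J          B          L
  I           0.1019    0.09445     0.4499
  C          0.07019   -0.07019   -0.07019
  E           0.1721    0.02426     0.3797
  solve Keq expr → x = -0.07019; check Q = 0.05353
Then add 0.147 M of L.
Step 2:
                   J          B          L
  I           0.1721    0.02426     0.5267
  C         0.005958  -0.005958  -0.005958
  E            0.178     0.0183     0.5208
  solve Keq expr → x = -0.005958; check Q = 0.05353
Then change container volume by factor 1.25 (V_new/V_old).
Step 3:
                   J          B          L
  I           0.1424    0.01464     0.4166
  C        -0.003126   0.003126   0.003126
  E           0.1393    0.01777     0.4197
  solve Keq expr → x = 0.003126; check Q = 0.05353

[J]_eq = 0.1393 M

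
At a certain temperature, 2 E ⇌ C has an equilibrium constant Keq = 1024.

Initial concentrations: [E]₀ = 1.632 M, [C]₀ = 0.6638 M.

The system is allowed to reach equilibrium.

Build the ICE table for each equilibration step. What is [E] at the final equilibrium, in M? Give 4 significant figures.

[E]_eq = 0.03777 M

Q₀ = 0.2492 vs Keq = 1024 ⇒ Q<K, forward
Step 1:
                  E         C
  I           1.632    0.6638
  C          -1.594    0.7971
  E         0.03777     1.461
  solve Keq expr → x = 0.7971; check Q = 1024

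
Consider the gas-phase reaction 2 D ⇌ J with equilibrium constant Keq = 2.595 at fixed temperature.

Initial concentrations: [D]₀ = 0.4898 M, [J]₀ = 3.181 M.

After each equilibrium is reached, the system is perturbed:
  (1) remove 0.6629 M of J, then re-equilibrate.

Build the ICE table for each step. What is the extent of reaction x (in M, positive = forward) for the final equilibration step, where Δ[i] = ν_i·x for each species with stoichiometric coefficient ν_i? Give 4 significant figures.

Q₀ = 13.26 vs Keq = 2.595 ⇒ Q>K, reverse
Step 1:
                   D          J
  I           0.4898      3.181
  C           0.5669    -0.2834
  E            1.057      2.898
  solve Keq expr → x = -0.2834; check Q = 2.595
Then remove 0.6629 M of J.
Step 2:
                   D          J
  I            1.057      2.235
  C          -0.1167    0.05834
  E             0.94      2.293
  solve Keq expr → x = 0.05834; check Q = 2.595

x = 0.05834 M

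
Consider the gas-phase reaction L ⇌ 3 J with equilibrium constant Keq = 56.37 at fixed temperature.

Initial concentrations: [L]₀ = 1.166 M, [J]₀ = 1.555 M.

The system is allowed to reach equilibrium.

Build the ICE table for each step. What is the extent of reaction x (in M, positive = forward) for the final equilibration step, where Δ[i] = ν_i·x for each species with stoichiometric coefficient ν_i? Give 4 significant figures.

x = 0.562 M

Q₀ = 3.225 vs Keq = 56.37 ⇒ Q<K, forward
Step 1:
                    L           J
  Initial       1.166       1.555
  Change       -0.562       1.686
  Equil         0.604       3.241
  solve Keq expr → x = 0.562; check Q = 56.37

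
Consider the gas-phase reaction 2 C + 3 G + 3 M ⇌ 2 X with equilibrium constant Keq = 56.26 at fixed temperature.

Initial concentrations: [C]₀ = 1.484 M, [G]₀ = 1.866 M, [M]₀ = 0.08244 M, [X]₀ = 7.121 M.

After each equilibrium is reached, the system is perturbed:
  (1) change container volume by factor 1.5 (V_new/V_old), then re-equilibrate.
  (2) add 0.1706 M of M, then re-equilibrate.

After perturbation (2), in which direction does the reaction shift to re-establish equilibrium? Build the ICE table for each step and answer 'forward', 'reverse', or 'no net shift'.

Direction: forward

Q₀ = 6325 vs Keq = 56.26 ⇒ Q>K, reverse
Step 1:
                  C         G         M         X
  init        1.484     1.866   0.08244     7.121
  Δ           0.161    0.2415    0.2415    -0.161
  eq          1.645     2.107    0.3239      6.96
  solve Keq expr → x = -0.0805; check Q = 56.26
Then change container volume by factor 1.5 (V_new/V_old).
Step 2:
                  C         G         M         X
  init        1.097     1.405     0.216      4.64
  Δ          0.1195    0.1793    0.1793   -0.1195
  eq          1.216     1.584    0.3953      4.52
  solve Keq expr → x = -0.05977; check Q = 56.26
Then add 0.1706 M of M.
Step 3:
                  C         G         M         X
  init        1.216     1.584    0.5659      4.52
  Δ        -0.07699   -0.1155   -0.1155   0.07699
  eq          1.139     1.469    0.4504     4.597
  solve Keq expr → x = 0.03849; check Q = 56.26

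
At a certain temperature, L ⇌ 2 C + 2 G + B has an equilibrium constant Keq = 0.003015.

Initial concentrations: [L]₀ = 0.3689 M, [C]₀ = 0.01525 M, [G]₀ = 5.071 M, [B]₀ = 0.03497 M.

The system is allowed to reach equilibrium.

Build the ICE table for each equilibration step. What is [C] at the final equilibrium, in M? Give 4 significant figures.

Q₀ = 5.6691e-04 vs Keq = 0.003015 ⇒ Q<K, forward
Step 1:
                   L          C          G          B
  I           0.3689    0.01525      5.071    0.03497
  C        -0.008013    0.01603    0.01603   0.008013
  E           0.3609    0.03128      5.087    0.04298
  solve Keq expr → x = 0.008013; check Q = 0.003015

[C]_eq = 0.03128 M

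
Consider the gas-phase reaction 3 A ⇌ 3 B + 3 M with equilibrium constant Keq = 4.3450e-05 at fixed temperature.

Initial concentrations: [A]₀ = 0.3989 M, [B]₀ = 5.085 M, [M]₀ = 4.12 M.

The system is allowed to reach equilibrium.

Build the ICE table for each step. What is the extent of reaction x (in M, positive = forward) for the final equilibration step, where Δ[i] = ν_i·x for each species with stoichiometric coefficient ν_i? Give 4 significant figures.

Q₀ = 1.4487e+05 vs Keq = 4.3450e-05 ⇒ Q>K, reverse
Step 1:
                    A           B           M
  init         0.3989       5.085        4.12
  Δ             3.981      -3.981      -3.981
  eq            4.379       1.104      0.1394
  solve Keq expr → x = -1.327; check Q = 4.3450e-05

x = -1.327 M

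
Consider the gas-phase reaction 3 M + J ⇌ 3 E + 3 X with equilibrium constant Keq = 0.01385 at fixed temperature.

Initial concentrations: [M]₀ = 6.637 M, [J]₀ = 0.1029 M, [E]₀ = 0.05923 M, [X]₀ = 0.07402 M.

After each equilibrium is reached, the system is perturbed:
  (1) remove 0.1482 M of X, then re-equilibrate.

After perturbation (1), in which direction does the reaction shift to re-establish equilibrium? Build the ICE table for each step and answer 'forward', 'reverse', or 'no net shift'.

Direction: forward

Q₀ = 2.8012e-09 vs Keq = 0.01385 ⇒ Q<K, forward
Step 1:
                    M           J           E           X
  init          6.637      0.1029     0.05923     0.07402
  Δ           -0.3064     -0.1021      0.3064      0.3064
  eq            6.331  7.6586e-04      0.3656      0.3804
  solve Keq expr → x = 0.1021; check Q = 0.01385
Then remove 0.1482 M of X.
Step 2:
                    M           J           E           X
  init          6.331  7.6586e-04      0.3656      0.2322
  Δ         -0.001755 -5.8495e-04    0.001755    0.001755
  eq            6.329  1.8091e-04      0.3674       0.234
  solve Keq expr → x = 5.8495e-04; check Q = 0.01385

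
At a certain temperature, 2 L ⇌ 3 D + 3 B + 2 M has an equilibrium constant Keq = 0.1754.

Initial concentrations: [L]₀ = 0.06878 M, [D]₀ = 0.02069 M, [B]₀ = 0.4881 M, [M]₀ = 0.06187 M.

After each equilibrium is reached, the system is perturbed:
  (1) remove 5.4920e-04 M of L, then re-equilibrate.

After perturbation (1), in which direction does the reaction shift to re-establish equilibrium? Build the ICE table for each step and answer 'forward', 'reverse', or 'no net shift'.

Q₀ = 8.3338e-07 vs Keq = 0.1754 ⇒ Q<K, forward
Step 1:
                    L           D           B           M
  init        0.06878     0.02069      0.4881     0.06187
  Δ          -0.06351     0.09527     0.09527     0.06351
  eq         0.005267       0.116      0.5834      0.1254
  solve Keq expr → x = 0.03176; check Q = 0.1754
Then remove 5.4920e-04 M of L.
Step 2:
                    L           D           B           M
  init       0.004718       0.116      0.5834      0.1254
  Δ        4.7193e-04 -7.0790e-04 -7.0790e-04 -4.7193e-04
  eq          0.00519      0.1153      0.5827      0.1249
  solve Keq expr → x = -2.3597e-04; check Q = 0.1754

Direction: reverse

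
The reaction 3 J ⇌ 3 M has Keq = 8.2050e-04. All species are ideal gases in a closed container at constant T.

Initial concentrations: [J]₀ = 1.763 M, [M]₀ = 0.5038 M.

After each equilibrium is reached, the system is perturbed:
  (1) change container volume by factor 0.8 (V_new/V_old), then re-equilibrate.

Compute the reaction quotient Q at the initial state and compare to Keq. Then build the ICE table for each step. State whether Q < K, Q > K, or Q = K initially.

Q₀ = 0.02334 vs Keq = 8.2050e-04 ⇒ Q>K, reverse
Step 1:
                   J          M
  init         1.763     0.5038
  Δ           0.3098    -0.3098
  eq           2.073      0.194
  solve Keq expr → x = -0.1033; check Q = 8.2050e-04
Then change container volume by factor 0.8 (V_new/V_old).
Step 2:
                   J          M
  init         2.591     0.2426
  Δ                0          0
  eq           2.591     0.2426
  solve Keq expr → x = 0; check Q = 8.2050e-04

Q₀ = 0.02334; Q > K (proceeds reverse)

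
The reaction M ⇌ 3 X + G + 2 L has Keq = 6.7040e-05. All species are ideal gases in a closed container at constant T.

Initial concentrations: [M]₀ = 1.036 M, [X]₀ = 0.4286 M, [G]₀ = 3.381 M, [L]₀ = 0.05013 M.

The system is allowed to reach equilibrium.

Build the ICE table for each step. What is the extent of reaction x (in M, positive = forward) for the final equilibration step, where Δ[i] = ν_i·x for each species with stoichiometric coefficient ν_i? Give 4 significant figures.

x = -0.01539 M

Q₀ = 6.4571e-04 vs Keq = 6.7040e-05 ⇒ Q>K, reverse
Step 1:
                  M         X         G         L
  init        1.036    0.4286     3.381   0.05013
  Δ         0.01539  -0.04617  -0.01539  -0.03078
  eq          1.051    0.3824     3.366   0.01935
  solve Keq expr → x = -0.01539; check Q = 6.7040e-05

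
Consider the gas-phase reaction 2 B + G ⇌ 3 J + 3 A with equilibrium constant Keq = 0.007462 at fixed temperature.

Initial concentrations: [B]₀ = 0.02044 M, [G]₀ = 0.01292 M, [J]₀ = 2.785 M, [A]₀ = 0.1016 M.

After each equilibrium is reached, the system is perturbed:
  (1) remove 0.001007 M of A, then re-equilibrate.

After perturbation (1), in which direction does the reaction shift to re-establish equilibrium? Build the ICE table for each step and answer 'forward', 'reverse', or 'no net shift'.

Direction: forward

Q₀ = 4197 vs Keq = 0.007462 ⇒ Q>K, reverse
Step 1:
                   B          G          J          A
  I          0.02044    0.01292      2.785     0.1016
  C           0.0644     0.0322    -0.0966    -0.0966
  E          0.08484    0.04512      2.688   0.004996
  solve Keq expr → x = -0.0322; check Q = 0.007462
Then remove 0.001007 M of A.
Step 2:
                   B          G          J          A
  I          0.08484    0.04512      2.688   0.003989
  C       -6.4531e-04 -3.2266e-04 9.6797e-04 9.6797e-04
  E           0.0842     0.0448      2.689   0.004957
  solve Keq expr → x = 3.2266e-04; check Q = 0.007462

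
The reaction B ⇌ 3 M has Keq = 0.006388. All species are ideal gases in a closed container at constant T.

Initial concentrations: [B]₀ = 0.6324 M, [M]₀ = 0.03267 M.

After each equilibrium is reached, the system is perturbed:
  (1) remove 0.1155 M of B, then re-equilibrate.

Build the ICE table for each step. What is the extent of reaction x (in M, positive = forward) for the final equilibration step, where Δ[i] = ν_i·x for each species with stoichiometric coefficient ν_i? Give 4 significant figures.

x = -0.003509 M

Q₀ = 5.5139e-05 vs Keq = 0.006388 ⇒ Q<K, forward
Step 1:
                    B           M
  init         0.6324     0.03267
  Δ          -0.04102      0.1231
  eq           0.5914      0.1557
  solve Keq expr → x = 0.04102; check Q = 0.006388
Then remove 0.1155 M of B.
Step 2:
                    B           M
  init         0.4759      0.1557
  Δ          0.003509    -0.01053
  eq           0.4794      0.1452
  solve Keq expr → x = -0.003509; check Q = 0.006388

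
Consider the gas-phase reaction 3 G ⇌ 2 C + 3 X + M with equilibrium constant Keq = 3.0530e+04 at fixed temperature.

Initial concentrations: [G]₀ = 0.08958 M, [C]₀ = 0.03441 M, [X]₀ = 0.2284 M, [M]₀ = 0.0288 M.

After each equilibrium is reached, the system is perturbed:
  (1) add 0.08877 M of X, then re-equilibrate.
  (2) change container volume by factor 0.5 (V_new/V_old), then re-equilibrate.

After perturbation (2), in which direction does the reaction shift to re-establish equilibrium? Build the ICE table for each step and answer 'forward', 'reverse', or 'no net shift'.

Direction: reverse

Q₀ = 5.6522e-04 vs Keq = 3.0530e+04 ⇒ Q<K, forward
Step 1:
                   G          C          X          M
  Initial    0.08958    0.03441     0.2284     0.0288
  Change    -0.08877    0.05918    0.08877    0.02959
  Equil   8.1154e-04    0.09359     0.3172    0.05839
  solve Keq expr → x = 0.02959; check Q = 3.0530e+04
Then add 0.08877 M of X.
Step 2:
                   G          C          X          M
  Initial 8.1154e-04    0.09359     0.4059    0.05839
  Change  2.2501e-04 -1.5000e-04 -2.2501e-04 -7.5002e-05
  Equil     0.001037    0.09344     0.4057    0.05831
  solve Keq expr → x = -7.5002e-05; check Q = 3.0530e+04
Then change container volume by factor 0.5 (V_new/V_old).
Step 3:
                   G          C          X          M
  Initial   0.002073     0.1869     0.8114     0.1166
  Change    0.002035  -0.001356  -0.002035 -6.7822e-04
  Equil     0.004108     0.1855     0.8094      0.116
  solve Keq expr → x = -6.7822e-04; check Q = 3.0530e+04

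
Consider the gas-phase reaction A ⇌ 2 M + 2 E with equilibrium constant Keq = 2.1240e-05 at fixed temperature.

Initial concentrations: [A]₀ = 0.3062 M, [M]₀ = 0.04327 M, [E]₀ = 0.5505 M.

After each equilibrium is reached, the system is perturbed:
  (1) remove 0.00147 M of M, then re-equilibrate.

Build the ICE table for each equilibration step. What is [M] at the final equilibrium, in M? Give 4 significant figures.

Q₀ = 0.001853 vs Keq = 2.1240e-05 ⇒ Q>K, reverse
Step 1:
                  A         M         E
  I          0.3062   0.04327    0.5505
  C         0.01907  -0.03814  -0.03814
  E          0.3253   0.00513    0.5124
  solve Keq expr → x = -0.01907; check Q = 2.1240e-05
Then remove 0.00147 M of M.
Step 2:
                  A         M         E
  I          0.3253   0.00366    0.5124
  C       -7.2491e-04   0.00145   0.00145
  E          0.3245   0.00511    0.5138
  solve Keq expr → x = 7.2491e-04; check Q = 2.1240e-05

[M]_eq = 0.00511 M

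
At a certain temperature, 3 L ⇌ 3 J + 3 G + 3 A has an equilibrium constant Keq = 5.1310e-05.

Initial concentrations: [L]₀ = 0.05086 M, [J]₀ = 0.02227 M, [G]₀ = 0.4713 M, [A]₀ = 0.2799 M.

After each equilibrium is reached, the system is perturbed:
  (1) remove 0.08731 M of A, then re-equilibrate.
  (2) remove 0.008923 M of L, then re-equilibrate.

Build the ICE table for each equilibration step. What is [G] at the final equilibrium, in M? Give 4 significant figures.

Q₀ = 1.9272e-04 vs Keq = 5.1310e-05 ⇒ Q>K, reverse
Step 1:
                   L          J          G          A
  Initial    0.05086    0.02227     0.4713     0.2799
  Change    0.005778  -0.005778  -0.005778  -0.005778
  Equil      0.05664    0.01649     0.4655     0.2741
  solve Keq expr → x = -0.001926; check Q = 5.1310e-05
Then remove 0.08731 M of A.
Step 2:
                   L          J          G          A
  Initial    0.05664    0.01649     0.4655     0.1868
  Change   -0.004852   0.004852   0.004852   0.004852
  Equil      0.05179    0.02134     0.4704     0.1917
  solve Keq expr → x = 0.001617; check Q = 5.1310e-05
Then remove 0.008923 M of L.
Step 3:
                   L          J          G          A
  Initial    0.04286    0.02134     0.4704     0.1917
  Change    0.002371  -0.002371  -0.002371  -0.002371
  Equil      0.04523    0.01897      0.468     0.1893
  solve Keq expr → x = -7.9042e-04; check Q = 5.1310e-05

[G]_eq = 0.468 M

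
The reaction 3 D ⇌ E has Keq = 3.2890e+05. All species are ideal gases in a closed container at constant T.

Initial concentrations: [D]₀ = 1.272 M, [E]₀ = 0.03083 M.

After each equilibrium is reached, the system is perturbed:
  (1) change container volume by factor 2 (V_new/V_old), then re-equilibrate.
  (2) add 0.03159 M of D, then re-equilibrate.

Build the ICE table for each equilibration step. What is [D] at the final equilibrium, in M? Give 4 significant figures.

[D]_eq = 0.008939 M

Q₀ = 0.01498 vs Keq = 3.2890e+05 ⇒ Q<K, forward
Step 1:
                    D           E
  init          1.272     0.03083
  Δ            -1.261      0.4203
  eq          0.01111      0.4511
  solve Keq expr → x = 0.4203; check Q = 3.2890e+05
Then change container volume by factor 2 (V_new/V_old).
Step 2:
                    D           E
  init       0.005555      0.2256
  Δ          0.003249   -0.001083
  eq         0.008805      0.2245
  solve Keq expr → x = -0.001083; check Q = 3.2890e+05
Then add 0.03159 M of D.
Step 3:
                    D           E
  init        0.04039      0.2245
  Δ          -0.03146     0.01049
  eq         0.008939       0.235
  solve Keq expr → x = 0.01049; check Q = 3.2890e+05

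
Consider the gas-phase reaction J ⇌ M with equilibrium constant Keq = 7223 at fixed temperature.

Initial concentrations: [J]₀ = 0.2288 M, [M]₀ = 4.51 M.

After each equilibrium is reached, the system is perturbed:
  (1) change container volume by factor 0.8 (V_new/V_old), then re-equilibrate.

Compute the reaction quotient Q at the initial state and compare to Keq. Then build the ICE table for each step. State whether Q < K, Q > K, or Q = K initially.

Q₀ = 19.71 vs Keq = 7223 ⇒ Q<K, forward
Step 1:
                  J         M
  I          0.2288      4.51
  C         -0.2281    0.2281
  E       6.5598e-04     4.738
  solve Keq expr → x = 0.2281; check Q = 7223
Then change container volume by factor 0.8 (V_new/V_old).
Step 2:
                  J         M
  I       8.1998e-04     5.923
  C               0         0
  E       8.1998e-04     5.923
  solve Keq expr → x = 0; check Q = 7223

Q₀ = 19.71; Q < K (proceeds forward)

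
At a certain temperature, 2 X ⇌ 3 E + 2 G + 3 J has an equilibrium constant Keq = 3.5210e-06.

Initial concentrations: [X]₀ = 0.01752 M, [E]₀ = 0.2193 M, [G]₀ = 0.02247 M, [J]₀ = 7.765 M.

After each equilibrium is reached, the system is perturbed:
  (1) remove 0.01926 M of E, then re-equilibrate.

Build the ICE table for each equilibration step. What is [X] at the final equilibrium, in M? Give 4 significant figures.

[X]_eq = 0.03994 M

Q₀ = 8.122 vs Keq = 3.5210e-06 ⇒ Q>K, reverse
Step 1:
                   X          E          G          J
  I          0.01752     0.2193    0.02247      7.765
  C          0.02243   -0.03364   -0.02243   -0.03364
  E          0.03995     0.1857 4.3586e-05      7.731
  solve Keq expr → x = -0.01121; check Q = 3.5210e-06
Then remove 0.01926 M of E.
Step 2:
                   X          E          G          J
  I          0.03995     0.1664 4.3586e-05      7.731
  C       -7.7667e-06 1.1650e-05 7.7667e-06 1.1650e-05
  E          0.03994     0.1664 5.1353e-05      7.731
  solve Keq expr → x = 3.8834e-06; check Q = 3.5210e-06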